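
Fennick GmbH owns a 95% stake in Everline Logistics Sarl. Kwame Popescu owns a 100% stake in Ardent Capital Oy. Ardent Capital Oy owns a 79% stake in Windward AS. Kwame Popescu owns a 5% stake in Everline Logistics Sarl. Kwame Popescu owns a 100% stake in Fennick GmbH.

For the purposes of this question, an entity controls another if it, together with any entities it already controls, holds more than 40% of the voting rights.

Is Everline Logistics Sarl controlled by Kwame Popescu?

Yes

Kwame holds 100% of Fennick, so Kwame controls Fennick.
Fennick and Kwame together hold 95% + 5% = 100% of Everline, so Kwame controls Everline.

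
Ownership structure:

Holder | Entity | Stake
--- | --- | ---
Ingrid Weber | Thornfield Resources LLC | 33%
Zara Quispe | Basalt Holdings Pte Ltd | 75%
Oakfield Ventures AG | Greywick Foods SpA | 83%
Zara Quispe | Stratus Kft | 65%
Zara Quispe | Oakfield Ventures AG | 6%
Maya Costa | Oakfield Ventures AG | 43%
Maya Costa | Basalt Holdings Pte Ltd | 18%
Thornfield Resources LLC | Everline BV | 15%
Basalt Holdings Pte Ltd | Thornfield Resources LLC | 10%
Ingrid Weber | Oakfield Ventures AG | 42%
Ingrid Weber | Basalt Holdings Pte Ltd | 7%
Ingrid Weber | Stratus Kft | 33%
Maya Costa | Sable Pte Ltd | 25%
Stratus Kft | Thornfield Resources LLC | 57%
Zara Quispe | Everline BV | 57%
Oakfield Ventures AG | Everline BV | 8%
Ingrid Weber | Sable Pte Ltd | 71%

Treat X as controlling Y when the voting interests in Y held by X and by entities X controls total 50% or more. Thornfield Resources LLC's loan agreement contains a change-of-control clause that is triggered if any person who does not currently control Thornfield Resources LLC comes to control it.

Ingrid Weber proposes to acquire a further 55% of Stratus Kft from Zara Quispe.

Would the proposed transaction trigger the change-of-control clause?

Yes

The purchase adds only to Ingrid's holdings (Zara's stake shrinks), so Ingrid is the only person who could newly come to control Thornfield.
Ingrid holds 71% of Sable, so Ingrid controls Sable.
In Thornfield, Ingrid's side holds only 33%, not ≥ 50%.
So before the transaction, Ingrid does not control Thornfield.
After the purchase, Ingrid's direct stake in Stratus rises to 33% + 55% = 88%, and Zara's stake falls to 10%.
Ingrid holds 88% of Stratus, so Ingrid controls Stratus.
Stratus and Ingrid together hold 57% + 33% = 90% of Thornfield, so Ingrid controls Thornfield.
Ingrid did not control Thornfield before and does after, so the clause is triggered.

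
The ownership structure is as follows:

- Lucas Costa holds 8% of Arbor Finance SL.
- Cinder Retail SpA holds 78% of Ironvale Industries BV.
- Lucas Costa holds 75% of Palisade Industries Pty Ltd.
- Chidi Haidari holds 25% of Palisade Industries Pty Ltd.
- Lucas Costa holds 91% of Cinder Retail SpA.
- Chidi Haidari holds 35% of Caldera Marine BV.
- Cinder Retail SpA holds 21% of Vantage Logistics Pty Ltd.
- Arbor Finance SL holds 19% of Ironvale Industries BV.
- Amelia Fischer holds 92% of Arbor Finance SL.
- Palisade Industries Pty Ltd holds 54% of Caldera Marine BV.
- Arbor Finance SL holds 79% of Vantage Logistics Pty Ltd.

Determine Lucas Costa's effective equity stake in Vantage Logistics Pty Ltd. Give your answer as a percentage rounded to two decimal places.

Lucas reaches Vantage along 2 paths.
Via Cinder: 91% × 21% = 19.11%.
Via Arbor: 8% × 79% = 6.32%.
Total: 19.11% + 6.32% = 25.43%.

25.43%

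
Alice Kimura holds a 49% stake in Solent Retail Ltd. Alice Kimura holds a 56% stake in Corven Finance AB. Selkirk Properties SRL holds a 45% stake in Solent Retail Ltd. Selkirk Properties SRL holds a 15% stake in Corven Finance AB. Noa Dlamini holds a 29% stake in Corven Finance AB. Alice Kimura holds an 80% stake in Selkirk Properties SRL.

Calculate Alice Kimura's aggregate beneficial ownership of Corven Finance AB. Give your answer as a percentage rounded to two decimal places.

68.00%

Alice reaches Corven along 2 paths.
Direct stake: 56% = 56%.
Via Selkirk: 80% × 15% = 12%.
Total: 56% + 12% = 68%.
Rounded: 68.00%.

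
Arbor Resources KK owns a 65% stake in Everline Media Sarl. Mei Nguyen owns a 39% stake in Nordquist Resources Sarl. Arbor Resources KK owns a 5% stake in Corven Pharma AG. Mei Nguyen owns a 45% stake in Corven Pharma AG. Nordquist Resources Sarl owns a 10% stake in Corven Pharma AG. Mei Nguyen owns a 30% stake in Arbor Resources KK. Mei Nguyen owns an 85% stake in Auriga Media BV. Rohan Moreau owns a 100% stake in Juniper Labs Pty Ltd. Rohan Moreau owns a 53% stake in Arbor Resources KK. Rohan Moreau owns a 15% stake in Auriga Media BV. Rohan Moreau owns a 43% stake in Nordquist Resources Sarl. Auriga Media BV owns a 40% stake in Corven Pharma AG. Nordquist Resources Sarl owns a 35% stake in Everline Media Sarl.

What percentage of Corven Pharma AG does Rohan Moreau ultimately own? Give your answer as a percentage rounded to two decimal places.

Rohan reaches Corven along 3 paths.
Via Nordquist: 43% × 10% = 4.3%.
Via Auriga: 15% × 40% = 6%.
Via Arbor: 53% × 5% = 2.65%.
Total: 4.3% + 6% + 2.65% = 12.95%.

12.95%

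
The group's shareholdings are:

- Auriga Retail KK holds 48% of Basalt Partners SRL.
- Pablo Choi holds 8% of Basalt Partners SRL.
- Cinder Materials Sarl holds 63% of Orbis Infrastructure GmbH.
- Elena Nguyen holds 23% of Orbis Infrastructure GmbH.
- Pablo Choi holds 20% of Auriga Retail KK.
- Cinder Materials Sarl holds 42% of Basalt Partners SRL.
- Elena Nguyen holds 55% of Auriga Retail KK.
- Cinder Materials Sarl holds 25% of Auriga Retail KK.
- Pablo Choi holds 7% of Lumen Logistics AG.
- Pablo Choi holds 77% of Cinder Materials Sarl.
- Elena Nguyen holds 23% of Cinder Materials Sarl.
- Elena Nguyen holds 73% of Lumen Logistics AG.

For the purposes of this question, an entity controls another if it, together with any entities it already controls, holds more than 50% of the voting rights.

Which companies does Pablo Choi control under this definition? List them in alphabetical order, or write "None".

Pablo holds 77% of Cinder, so Pablo controls Cinder.
Cinder holds 63% of Orbis, so Pablo controls Orbis.
No other company's threshold is met.

Cinder Materials Sarl, Orbis Infrastructure GmbH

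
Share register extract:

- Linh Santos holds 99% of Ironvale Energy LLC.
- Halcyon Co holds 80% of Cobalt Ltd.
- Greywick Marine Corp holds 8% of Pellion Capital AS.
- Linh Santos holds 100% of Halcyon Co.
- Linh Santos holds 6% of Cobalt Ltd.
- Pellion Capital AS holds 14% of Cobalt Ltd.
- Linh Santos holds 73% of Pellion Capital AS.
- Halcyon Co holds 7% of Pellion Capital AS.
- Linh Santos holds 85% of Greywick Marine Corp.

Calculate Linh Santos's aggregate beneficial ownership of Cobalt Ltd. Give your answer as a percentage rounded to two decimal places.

Linh reaches Cobalt along 5 paths.
Direct stake: 6% = 6%.
Via Halcyon: 100% × 80% = 80%.
Via Greywick → Pellion: 85% × 8% × 14% = 0.952%.
Via Pellion: 73% × 14% = 10.22%.
Via Halcyon → Pellion: 100% × 7% × 14% = 0.98%.
Total: 6% + 80% + 0.952% + 10.22% + 0.98% = 98.152%.
Rounded: 98.15%.

98.15%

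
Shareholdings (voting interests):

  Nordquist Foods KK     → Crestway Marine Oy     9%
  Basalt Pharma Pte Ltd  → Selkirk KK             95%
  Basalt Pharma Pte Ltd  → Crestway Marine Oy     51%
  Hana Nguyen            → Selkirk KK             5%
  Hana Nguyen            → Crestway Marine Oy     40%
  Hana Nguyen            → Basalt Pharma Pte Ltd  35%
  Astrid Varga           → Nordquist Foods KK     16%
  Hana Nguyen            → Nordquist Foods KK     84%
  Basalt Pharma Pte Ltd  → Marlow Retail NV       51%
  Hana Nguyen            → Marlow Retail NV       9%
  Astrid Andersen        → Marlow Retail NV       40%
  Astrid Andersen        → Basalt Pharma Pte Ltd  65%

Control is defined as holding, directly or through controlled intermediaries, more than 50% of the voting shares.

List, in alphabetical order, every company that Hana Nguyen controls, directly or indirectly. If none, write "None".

Hana holds 84% of Nordquist, so Hana controls Nordquist.
No other company's threshold is met.

Nordquist Foods KK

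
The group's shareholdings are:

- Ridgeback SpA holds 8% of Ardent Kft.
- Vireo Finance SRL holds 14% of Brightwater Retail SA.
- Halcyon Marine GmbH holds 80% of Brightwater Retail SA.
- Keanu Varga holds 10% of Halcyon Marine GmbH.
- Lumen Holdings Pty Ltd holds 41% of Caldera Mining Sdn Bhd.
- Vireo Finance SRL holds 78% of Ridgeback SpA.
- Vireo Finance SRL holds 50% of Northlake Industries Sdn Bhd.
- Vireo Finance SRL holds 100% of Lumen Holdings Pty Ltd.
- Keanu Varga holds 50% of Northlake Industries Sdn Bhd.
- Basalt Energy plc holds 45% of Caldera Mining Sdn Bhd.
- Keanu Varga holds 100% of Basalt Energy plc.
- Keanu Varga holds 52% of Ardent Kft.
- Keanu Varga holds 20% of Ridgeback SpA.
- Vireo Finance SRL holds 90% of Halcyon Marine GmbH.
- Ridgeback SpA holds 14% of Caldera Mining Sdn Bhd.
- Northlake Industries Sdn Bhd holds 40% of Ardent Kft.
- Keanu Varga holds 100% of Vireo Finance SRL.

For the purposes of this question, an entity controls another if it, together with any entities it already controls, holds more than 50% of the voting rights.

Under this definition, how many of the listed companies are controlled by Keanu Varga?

Keanu holds 100% of Basalt, so Keanu controls Basalt.
Keanu holds 100% of Vireo, so Keanu controls Vireo.
Vireo and Keanu together hold 50% + 50% = 100% of Northlake, so Keanu controls Northlake.
Vireo holds 100% of Lumen, so Keanu controls Lumen.
Keanu and Vireo together hold 20% + 78% = 98% of Ridgeback, so Keanu controls Ridgeback.
Northlake and Ridgeback and Keanu together hold 40% + 8% + 52% = 100% of Ardent, so Keanu controls Ardent.
Keanu and Vireo together hold 10% + 90% = 100% of Halcyon, so Keanu controls Halcyon.
Vireo and Halcyon together hold 14% + 80% = 94% of Brightwater, so Keanu controls Brightwater.
Basalt and Lumen and Ridgeback together hold 45% + 41% + 14% = 100% of Caldera, so Keanu controls Caldera.
Keanu controls 9 companies.

9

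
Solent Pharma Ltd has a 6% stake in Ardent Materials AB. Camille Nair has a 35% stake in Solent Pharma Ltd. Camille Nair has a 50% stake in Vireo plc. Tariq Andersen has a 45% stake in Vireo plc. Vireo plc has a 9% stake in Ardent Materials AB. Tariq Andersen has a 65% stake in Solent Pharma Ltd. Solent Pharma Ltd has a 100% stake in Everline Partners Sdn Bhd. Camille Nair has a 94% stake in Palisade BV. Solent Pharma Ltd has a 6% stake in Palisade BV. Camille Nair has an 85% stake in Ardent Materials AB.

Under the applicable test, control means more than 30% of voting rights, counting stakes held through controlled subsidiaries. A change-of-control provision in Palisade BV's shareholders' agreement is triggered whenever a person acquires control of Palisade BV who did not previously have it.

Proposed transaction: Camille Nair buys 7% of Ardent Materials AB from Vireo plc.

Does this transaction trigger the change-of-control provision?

No

The purchase adds only to Camille's holdings (Vireo's stake shrinks), so Camille is the only person who could newly come to control Palisade.
Camille holds 35% of Solent, so Camille controls Solent.
Solent and Camille together hold 6% + 94% = 100% of Palisade, so Camille controls Palisade.
So Camille already controls Palisade before the transaction.
After the purchase, Camille's direct stake in Ardent rises to 85% + 7% = 92%, and Vireo's stake falls to 2%.
Camille controlled Palisade already, so this is not a new person acquiring control; every other person's position is unchanged or reduced.
No new person acquires control, so the clause is not triggered.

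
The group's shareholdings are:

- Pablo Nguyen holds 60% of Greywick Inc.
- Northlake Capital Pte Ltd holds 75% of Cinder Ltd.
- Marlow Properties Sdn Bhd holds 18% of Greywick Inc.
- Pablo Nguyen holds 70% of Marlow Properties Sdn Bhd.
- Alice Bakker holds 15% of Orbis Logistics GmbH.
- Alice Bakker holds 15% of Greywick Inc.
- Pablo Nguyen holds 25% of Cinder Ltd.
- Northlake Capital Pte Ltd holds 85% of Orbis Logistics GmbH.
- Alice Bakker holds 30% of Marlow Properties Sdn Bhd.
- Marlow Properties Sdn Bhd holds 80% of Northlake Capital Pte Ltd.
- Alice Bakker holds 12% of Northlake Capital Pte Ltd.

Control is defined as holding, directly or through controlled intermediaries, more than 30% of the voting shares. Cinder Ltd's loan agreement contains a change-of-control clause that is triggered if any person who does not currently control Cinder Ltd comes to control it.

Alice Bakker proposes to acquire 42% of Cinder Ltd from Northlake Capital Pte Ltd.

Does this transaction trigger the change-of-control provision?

The purchase adds only to Alice's holdings (Northlake's stake shrinks), so Alice is the only person who could newly come to control Cinder.
Alice's largest direct stake is 30% in Marlow, which does not meet the threshold, so Alice controls no company.
Neither Alice nor any entity Alice controls holds any voting interest in Cinder.
So before the transaction, Alice does not control Cinder.
After the purchase, Alice holds 42% of Cinder directly, and Northlake's stake falls to 33%.
Alice holds 42% of Cinder, so Alice controls Cinder.
Alice did not control Cinder before and does after, so the clause is triggered.

Yes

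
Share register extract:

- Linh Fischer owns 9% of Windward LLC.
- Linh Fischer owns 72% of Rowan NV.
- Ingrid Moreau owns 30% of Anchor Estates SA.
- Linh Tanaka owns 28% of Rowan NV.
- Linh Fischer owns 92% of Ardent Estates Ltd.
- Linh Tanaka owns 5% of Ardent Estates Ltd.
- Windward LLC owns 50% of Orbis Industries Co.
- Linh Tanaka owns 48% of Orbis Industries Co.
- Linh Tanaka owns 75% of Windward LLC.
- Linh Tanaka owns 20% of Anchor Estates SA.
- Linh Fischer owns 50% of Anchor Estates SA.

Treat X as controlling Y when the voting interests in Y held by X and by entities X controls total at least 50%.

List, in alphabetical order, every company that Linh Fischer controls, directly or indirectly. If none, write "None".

Anchor Estates SA, Ardent Estates Ltd, Rowan NV

Linh Fischer holds 72% of Rowan, so Linh Fischer controls Rowan.
Linh Fischer holds 50% of Anchor, so Linh Fischer controls Anchor.
Linh Fischer holds 92% of Ardent, so Linh Fischer controls Ardent.
No other company's threshold is met.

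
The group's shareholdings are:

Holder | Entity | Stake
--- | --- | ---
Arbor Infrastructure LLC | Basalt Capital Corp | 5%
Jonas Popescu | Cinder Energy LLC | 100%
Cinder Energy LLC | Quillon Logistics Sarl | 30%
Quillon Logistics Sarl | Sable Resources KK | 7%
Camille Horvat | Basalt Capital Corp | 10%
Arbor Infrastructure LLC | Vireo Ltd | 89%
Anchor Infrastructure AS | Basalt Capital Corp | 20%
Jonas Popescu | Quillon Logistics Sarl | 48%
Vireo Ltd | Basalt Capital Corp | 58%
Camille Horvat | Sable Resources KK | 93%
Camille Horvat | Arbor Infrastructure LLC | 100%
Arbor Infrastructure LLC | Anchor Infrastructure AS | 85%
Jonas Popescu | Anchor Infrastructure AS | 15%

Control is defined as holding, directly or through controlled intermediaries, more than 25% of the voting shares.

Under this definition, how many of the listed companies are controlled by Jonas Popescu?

2

Jonas holds 100% of Cinder, so Jonas controls Cinder.
Cinder and Jonas together hold 30% + 48% = 78% of Quillon, so Jonas controls Quillon.
No other company's threshold is met.
Jonas controls 2 companies.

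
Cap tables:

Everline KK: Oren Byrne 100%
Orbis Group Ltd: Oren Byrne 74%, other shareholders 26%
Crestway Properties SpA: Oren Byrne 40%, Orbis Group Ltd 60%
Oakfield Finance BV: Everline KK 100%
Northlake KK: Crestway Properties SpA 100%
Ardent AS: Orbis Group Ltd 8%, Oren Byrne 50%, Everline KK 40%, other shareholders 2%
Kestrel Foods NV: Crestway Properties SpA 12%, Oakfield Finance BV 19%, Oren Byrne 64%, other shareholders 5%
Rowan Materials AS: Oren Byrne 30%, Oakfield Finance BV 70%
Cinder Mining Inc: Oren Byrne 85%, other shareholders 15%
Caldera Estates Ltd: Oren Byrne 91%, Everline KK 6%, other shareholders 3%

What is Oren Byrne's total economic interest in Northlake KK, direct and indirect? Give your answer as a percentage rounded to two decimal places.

Oren reaches Northlake along 2 paths.
Via Crestway: 40% × 100% = 40%.
Via Orbis → Crestway: 74% × 60% × 100% = 44.4%.
Total: 40% + 44.4% = 84.4%.
Rounded: 84.40%.

84.40%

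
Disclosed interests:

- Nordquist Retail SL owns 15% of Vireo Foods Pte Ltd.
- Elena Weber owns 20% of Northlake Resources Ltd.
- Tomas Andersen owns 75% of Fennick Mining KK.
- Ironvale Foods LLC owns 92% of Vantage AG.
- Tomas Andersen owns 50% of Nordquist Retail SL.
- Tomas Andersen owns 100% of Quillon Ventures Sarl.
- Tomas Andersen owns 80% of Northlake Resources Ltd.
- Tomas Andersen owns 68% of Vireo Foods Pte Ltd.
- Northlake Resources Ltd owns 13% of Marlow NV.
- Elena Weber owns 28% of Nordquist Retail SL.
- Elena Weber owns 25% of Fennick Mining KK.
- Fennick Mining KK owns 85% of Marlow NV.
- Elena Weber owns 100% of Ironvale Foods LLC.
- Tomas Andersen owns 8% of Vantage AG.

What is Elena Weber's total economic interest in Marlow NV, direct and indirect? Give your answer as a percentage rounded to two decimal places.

23.85%

Elena reaches Marlow along 2 paths.
Via Fennick: 25% × 85% = 21.25%.
Via Northlake: 20% × 13% = 2.6%.
Total: 21.25% + 2.6% = 23.85%.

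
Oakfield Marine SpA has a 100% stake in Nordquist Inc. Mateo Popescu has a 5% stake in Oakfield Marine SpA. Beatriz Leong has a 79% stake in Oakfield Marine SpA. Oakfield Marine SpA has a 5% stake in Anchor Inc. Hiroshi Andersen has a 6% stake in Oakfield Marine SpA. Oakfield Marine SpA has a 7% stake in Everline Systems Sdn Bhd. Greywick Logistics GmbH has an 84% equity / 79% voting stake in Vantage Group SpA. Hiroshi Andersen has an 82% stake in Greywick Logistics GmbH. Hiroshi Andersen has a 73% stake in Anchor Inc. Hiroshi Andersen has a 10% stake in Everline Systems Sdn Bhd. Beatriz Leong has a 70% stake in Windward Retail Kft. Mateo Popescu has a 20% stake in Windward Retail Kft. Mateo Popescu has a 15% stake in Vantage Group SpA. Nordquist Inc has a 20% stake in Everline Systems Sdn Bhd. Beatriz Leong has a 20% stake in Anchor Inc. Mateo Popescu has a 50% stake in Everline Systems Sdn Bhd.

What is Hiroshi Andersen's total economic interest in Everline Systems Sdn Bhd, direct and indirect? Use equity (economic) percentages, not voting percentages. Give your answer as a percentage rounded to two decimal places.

11.62%

Hiroshi reaches Everline along 3 paths.
Via Oakfield → Nordquist: 6% × 100% × 20% = 1.2%.
Direct stake: 10% = 10%.
Via Oakfield: 6% × 7% = 0.42%.
Total: 1.2% + 10% + 0.42% = 11.62%.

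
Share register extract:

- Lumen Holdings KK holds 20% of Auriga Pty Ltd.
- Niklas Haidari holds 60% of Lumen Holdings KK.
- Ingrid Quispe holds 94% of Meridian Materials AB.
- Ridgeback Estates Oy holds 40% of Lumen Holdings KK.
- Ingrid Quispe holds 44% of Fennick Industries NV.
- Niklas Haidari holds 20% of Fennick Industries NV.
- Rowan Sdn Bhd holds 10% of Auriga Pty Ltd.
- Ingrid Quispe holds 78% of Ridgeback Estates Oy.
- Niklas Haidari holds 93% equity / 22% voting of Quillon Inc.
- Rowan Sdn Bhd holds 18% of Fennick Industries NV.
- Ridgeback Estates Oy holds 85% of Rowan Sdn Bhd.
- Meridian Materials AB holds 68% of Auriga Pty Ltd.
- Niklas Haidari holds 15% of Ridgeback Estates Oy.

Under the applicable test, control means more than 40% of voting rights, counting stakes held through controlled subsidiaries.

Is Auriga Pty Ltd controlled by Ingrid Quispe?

Yes

Ingrid holds 94% of Meridian, so Ingrid controls Meridian.
Ingrid holds 78% of Ridgeback, so Ingrid controls Ridgeback.
Ridgeback holds 85% of Rowan, so Ingrid controls Rowan.
Rowan and Meridian together hold 10% + 68% = 78% of Auriga, so Ingrid controls Auriga.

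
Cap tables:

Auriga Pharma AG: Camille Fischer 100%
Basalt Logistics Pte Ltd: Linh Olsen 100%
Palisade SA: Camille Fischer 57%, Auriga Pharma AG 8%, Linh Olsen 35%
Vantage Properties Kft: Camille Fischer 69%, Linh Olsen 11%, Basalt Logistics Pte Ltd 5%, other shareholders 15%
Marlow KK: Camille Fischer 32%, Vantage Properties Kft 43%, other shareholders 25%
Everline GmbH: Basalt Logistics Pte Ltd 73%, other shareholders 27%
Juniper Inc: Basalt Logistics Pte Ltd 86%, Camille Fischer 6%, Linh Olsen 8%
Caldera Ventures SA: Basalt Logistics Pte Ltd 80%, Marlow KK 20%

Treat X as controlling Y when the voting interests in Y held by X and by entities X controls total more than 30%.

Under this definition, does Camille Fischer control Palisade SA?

Yes

Camille holds 100% of Auriga, so Camille controls Auriga.
Camille and Auriga together hold 57% + 8% = 65% of Palisade, so Camille controls Palisade.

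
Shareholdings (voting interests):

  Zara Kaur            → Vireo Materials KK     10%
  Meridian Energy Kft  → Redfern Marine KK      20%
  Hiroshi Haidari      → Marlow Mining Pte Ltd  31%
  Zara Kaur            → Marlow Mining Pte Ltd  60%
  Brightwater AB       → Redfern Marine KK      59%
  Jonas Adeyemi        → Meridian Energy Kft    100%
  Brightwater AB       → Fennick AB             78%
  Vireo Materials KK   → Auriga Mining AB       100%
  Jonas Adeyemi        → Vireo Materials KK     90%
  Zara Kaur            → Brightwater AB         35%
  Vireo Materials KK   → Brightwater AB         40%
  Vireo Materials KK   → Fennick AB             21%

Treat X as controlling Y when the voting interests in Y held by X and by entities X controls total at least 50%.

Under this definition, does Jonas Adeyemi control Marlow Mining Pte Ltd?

Jonas holds 90% of Vireo, so Jonas controls Vireo.
Jonas holds 100% of Meridian, so Jonas controls Meridian.
Vireo holds 100% of Auriga, so Jonas controls Auriga.
Neither Jonas nor any entity Jonas controls holds any voting interest in Marlow.
So Jonas does not control Marlow.

No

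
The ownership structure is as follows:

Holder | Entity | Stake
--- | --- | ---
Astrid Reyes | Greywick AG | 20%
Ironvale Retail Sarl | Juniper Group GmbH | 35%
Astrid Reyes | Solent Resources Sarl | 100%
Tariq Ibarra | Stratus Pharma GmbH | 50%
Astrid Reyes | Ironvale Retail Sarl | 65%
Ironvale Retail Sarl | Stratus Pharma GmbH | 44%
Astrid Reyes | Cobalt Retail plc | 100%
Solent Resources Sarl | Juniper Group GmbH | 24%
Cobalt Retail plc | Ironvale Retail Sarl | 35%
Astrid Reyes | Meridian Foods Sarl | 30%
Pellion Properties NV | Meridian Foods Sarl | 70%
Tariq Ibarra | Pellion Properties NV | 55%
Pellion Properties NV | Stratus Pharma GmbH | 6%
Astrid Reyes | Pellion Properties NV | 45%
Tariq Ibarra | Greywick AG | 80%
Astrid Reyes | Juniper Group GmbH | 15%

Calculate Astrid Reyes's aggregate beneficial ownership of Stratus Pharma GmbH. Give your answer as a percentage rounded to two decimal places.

Astrid reaches Stratus along 3 paths.
Via Ironvale: 65% × 44% = 28.6%.
Via Cobalt → Ironvale: 100% × 35% × 44% = 15.4%.
Via Pellion: 45% × 6% = 2.7%.
Total: 28.6% + 15.4% + 2.7% = 46.7%.
Rounded: 46.70%.

46.70%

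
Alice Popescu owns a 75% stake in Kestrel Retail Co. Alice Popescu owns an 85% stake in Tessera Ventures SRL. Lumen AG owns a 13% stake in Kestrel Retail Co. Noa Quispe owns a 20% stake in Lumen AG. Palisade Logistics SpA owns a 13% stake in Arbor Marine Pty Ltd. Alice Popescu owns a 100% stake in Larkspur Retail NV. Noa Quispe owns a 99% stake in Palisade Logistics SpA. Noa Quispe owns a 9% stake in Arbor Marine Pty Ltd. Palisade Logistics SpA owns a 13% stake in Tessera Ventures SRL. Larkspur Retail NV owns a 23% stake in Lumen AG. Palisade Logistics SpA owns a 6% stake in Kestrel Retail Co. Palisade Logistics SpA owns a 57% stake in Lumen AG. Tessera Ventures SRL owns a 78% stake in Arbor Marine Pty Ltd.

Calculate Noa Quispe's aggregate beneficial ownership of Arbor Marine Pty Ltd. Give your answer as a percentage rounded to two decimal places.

31.91%

Noa reaches Arbor along 3 paths.
Via Palisade: 99% × 13% = 12.87%.
Direct stake: 9% = 9%.
Via Palisade → Tessera: 99% × 13% × 78% = 10.0386%.
Total: 12.87% + 9% + 10.0386% = 31.9086%.
Rounded: 31.91%.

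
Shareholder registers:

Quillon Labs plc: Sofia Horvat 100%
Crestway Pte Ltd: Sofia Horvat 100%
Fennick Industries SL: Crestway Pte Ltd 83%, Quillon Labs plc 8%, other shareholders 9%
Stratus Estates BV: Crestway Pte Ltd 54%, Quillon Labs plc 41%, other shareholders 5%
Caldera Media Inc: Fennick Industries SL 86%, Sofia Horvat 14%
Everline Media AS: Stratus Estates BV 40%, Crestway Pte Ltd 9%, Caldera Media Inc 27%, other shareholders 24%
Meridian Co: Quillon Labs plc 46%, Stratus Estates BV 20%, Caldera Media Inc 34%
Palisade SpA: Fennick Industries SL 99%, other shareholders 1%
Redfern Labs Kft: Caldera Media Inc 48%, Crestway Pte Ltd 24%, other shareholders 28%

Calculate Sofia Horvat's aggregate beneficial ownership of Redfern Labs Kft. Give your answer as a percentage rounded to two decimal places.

68.28%

Sofia reaches Redfern along 4 paths.
Via Crestway → Fennick → Caldera: 100% × 83% × 86% × 48% = 34.2624%.
Via Quillon → Fennick → Caldera: 100% × 8% × 86% × 48% = 3.3024%.
Via Caldera: 14% × 48% = 6.72%.
Via Crestway: 100% × 24% = 24%.
Total: 34.2624% + 3.3024% + 6.72% + 24% = 68.2848%.
Rounded: 68.28%.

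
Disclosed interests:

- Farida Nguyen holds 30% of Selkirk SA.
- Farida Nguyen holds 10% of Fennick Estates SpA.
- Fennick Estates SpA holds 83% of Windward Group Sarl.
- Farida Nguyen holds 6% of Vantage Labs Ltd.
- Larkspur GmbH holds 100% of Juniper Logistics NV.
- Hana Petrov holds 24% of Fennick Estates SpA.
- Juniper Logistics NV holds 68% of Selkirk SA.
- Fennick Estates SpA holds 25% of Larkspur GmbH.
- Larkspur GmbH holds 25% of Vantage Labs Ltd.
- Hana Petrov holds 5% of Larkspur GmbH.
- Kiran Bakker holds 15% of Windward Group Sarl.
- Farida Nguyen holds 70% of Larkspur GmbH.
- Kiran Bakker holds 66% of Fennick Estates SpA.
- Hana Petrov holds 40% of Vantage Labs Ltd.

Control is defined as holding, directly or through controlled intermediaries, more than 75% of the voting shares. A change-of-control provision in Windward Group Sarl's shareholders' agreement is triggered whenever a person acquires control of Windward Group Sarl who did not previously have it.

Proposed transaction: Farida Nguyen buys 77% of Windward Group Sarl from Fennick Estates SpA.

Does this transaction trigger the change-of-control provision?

The purchase adds only to Farida's holdings (Fennick's stake shrinks), so Farida is the only person who could newly come to control Windward.
Farida's largest direct stake is 70% in Larkspur, which does not meet the threshold, so Farida controls no company.
Neither Farida nor any entity Farida controls holds any voting interest in Windward.
So before the transaction, Farida does not control Windward.
After the purchase, Farida holds 77% of Windward directly, and Fennick's stake falls to 6%.
Farida holds 77% of Windward, so Farida controls Windward.
Farida did not control Windward before and does after, so the clause is triggered.

Yes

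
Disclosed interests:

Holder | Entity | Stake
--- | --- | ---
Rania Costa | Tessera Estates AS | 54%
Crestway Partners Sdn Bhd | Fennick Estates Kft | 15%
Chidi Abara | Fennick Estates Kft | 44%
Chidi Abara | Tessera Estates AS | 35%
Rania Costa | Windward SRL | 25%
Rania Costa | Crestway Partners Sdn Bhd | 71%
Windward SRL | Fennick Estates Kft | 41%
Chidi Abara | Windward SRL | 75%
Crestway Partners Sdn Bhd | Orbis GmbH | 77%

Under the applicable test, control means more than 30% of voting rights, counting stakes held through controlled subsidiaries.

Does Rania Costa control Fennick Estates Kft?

Rania holds 54% of Tessera, so Rania controls Tessera.
Rania holds 71% of Crestway, so Rania controls Crestway.
Crestway holds 77% of Orbis, so Rania controls Orbis.
In Fennick, Rania's side holds only 15%, not > 30%.
So Rania does not control Fennick.

No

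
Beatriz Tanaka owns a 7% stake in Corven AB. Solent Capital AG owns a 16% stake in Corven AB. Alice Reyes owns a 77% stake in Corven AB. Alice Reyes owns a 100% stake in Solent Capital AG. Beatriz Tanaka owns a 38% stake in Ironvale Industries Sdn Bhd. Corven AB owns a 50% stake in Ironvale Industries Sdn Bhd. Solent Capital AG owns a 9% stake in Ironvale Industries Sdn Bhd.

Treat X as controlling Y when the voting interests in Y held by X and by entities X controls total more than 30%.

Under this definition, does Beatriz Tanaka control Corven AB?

No

Beatriz holds 38% of Ironvale, so Beatriz controls Ironvale.
In Corven, Beatriz's side holds only 7%, not > 30%.
So Beatriz does not control Corven.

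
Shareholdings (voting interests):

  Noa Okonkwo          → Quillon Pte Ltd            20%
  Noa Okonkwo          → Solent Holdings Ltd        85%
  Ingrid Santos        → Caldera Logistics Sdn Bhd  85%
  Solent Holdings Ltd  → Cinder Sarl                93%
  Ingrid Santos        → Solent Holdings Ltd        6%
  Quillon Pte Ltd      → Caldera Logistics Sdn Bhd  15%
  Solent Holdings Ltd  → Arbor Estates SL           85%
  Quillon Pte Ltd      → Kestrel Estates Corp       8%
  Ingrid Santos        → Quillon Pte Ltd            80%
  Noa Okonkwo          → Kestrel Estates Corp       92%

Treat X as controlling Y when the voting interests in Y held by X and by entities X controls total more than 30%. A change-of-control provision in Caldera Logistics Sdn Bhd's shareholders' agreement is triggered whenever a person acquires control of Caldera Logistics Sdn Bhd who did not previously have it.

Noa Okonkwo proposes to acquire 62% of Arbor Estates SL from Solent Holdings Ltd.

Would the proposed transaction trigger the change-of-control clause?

No

The purchase adds only to Noa's holdings (Solent's stake shrinks), so Noa is the only person who could newly come to control Caldera.
Noa holds 92% of Kestrel, so Noa controls Kestrel.
Noa holds 85% of Solent, so Noa controls Solent.
Solent holds 93% of Cinder, so Noa controls Cinder.
Solent holds 85% of Arbor, so Noa controls Arbor.
Neither Noa nor any entity Noa controls holds any voting interest in Caldera.
So before the transaction, Noa does not control Caldera.
After the purchase, Noa holds 62% of Arbor directly, and Solent's stake falls to 23%.
Solent and Noa together hold 23% + 62% = 85% of Arbor, so Noa controls Arbor.
After the transaction, neither Noa nor any entity Noa controls holds a voting interest in Caldera, so Noa still does not control it.
No new person acquires control, so the clause is not triggered.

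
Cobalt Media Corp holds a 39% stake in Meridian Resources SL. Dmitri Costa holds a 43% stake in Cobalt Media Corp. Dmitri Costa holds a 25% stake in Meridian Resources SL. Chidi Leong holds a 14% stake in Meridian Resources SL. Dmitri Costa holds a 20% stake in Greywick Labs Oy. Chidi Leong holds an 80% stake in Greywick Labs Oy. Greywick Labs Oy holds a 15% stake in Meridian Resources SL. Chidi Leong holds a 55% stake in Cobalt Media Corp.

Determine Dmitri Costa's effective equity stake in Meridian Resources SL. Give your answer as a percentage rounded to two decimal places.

44.77%

Dmitri reaches Meridian along 3 paths.
Via Greywick: 20% × 15% = 3%.
Via Cobalt: 43% × 39% = 16.77%.
Direct stake: 25% = 25%.
Total: 3% + 16.77% + 25% = 44.77%.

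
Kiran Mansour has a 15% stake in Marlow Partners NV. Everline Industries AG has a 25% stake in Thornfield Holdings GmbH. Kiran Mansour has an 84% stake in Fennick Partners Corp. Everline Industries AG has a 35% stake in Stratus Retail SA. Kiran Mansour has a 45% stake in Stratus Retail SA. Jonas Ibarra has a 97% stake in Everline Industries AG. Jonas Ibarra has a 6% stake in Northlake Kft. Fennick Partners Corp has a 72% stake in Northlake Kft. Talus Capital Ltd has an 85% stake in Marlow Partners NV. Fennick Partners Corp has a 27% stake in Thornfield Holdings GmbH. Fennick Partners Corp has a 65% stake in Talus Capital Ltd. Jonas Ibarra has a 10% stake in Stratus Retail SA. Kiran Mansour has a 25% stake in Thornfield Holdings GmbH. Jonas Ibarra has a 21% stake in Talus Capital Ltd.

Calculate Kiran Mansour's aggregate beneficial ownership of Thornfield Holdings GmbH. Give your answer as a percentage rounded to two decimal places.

47.68%

Kiran reaches Thornfield along 2 paths.
Direct stake: 25% = 25%.
Via Fennick: 84% × 27% = 22.68%.
Total: 25% + 22.68% = 47.68%.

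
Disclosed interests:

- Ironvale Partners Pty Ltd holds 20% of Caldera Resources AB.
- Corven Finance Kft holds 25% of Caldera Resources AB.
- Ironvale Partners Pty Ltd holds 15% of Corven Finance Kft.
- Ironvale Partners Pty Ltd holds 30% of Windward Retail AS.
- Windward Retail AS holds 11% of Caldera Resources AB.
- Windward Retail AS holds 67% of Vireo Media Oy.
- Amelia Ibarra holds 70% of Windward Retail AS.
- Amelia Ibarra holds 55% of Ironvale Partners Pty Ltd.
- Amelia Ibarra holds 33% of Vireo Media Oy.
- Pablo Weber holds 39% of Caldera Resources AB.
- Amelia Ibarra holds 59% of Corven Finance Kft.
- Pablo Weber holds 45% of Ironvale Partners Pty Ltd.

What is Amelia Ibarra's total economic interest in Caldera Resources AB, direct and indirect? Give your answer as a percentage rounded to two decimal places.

Amelia reaches Caldera along 5 paths.
Via Windward: 70% × 11% = 7.7%.
Via Ironvale → Windward: 55% × 30% × 11% = 1.815%.
Via Ironvale: 55% × 20% = 11%.
Via Ironvale → Corven: 55% × 15% × 25% = 2.0625%.
Via Corven: 59% × 25% = 14.75%.
Total: 7.7% + 1.815% + 11% + 2.0625% + 14.75% = 37.3275%.
Rounded: 37.33%.

37.33%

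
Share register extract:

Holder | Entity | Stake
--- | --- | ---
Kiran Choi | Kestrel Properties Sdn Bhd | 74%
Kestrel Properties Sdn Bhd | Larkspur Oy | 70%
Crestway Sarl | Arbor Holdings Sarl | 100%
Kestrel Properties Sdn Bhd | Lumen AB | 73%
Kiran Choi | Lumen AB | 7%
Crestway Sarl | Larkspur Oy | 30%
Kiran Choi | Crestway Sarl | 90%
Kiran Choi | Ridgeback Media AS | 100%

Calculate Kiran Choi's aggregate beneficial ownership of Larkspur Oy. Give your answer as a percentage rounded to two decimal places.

Kiran reaches Larkspur along 2 paths.
Via Kestrel: 74% × 70% = 51.8%.
Via Crestway: 90% × 30% = 27%.
Total: 51.8% + 27% = 78.8%.
Rounded: 78.80%.

78.80%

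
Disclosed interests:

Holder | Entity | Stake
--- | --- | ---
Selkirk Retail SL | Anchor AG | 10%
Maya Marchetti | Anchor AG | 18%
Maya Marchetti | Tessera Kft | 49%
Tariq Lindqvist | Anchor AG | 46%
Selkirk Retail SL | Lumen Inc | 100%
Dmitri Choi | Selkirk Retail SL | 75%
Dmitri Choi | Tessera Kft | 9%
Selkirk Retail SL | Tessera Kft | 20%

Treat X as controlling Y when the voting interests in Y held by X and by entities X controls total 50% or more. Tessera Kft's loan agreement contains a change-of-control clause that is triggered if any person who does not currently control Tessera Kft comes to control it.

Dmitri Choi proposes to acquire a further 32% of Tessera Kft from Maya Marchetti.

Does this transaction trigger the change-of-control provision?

Yes

The purchase adds only to Dmitri's holdings (Maya's stake shrinks), so Dmitri is the only person who could newly come to control Tessera.
Dmitri holds 75% of Selkirk, so Dmitri controls Selkirk.
Selkirk holds 100% of Lumen, so Dmitri controls Lumen.
In Tessera, Dmitri's side holds only 9% + 20% = 29%, not ≥ 50%.
So before the transaction, Dmitri does not control Tessera.
After the purchase, Dmitri's direct stake in Tessera rises to 9% + 32% = 41%, and Maya's stake falls to 17%.
Dmitri and Selkirk together hold 41% + 20% = 61% of Tessera, so Dmitri controls Tessera.
Dmitri did not control Tessera before and does after, so the clause is triggered.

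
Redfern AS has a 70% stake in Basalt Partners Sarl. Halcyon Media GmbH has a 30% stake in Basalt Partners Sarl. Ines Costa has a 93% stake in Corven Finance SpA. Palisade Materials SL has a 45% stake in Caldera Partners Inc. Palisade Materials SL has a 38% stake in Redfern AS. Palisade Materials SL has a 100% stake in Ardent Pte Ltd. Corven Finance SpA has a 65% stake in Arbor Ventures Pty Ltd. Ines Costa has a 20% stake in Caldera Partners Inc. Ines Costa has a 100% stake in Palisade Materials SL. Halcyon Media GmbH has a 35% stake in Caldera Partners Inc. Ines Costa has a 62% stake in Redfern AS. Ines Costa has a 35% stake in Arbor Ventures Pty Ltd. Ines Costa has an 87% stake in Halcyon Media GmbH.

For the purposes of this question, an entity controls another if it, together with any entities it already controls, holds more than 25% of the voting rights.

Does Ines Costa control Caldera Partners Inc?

Yes

Ines holds 100% of Palisade, so Ines controls Palisade.
Ines holds 87% of Halcyon, so Ines controls Halcyon.
Ines and Halcyon and Palisade together hold 20% + 35% + 45% = 100% of Caldera, so Ines controls Caldera.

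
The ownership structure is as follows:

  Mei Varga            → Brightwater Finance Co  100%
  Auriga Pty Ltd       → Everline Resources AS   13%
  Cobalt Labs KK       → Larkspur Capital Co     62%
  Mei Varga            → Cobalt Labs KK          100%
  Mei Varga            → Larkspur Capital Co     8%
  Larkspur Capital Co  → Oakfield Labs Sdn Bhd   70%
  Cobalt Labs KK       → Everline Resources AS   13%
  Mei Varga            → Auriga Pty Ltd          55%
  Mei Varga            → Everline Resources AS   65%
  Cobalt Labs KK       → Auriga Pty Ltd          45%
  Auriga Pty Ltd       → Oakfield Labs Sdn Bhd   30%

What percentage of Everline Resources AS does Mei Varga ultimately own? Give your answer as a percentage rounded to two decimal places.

Mei reaches Everline along 4 paths.
Via Auriga: 55% × 13% = 7.15%.
Via Cobalt → Auriga: 100% × 45% × 13% = 5.85%.
Via Cobalt: 100% × 13% = 13%.
Direct stake: 65% = 65%.
Total: 7.15% + 5.85% + 13% + 65% = 91%.
Rounded: 91.00%.

91.00%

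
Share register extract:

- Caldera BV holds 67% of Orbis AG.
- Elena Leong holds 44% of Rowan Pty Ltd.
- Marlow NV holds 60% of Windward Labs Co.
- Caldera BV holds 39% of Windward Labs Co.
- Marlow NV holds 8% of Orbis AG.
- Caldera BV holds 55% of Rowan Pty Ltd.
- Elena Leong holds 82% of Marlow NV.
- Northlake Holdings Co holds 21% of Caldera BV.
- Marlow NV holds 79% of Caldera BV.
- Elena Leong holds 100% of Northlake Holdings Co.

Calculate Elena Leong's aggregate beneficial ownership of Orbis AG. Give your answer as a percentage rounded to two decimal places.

Elena reaches Orbis along 3 paths.
Via Marlow → Caldera: 82% × 79% × 67% = 43.4026%.
Via Northlake → Caldera: 100% × 21% × 67% = 14.07%.
Via Marlow: 82% × 8% = 6.56%.
Total: 43.4026% + 14.07% + 6.56% = 64.0326%.
Rounded: 64.03%.

64.03%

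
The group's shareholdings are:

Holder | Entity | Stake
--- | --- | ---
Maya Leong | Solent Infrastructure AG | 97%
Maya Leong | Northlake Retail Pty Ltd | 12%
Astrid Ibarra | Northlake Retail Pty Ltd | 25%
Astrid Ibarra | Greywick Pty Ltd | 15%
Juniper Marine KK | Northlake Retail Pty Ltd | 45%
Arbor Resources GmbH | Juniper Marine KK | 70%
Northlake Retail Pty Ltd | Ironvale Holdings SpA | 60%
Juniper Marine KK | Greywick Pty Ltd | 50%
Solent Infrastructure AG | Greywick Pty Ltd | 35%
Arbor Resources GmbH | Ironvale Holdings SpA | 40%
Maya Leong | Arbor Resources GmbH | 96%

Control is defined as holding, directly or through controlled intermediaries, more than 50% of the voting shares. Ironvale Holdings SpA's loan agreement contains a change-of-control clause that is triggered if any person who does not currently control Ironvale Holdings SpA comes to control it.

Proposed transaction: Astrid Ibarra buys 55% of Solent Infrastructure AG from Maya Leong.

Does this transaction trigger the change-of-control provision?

No

The purchase adds only to Astrid's holdings (Maya's stake shrinks), so Astrid is the only person who could newly come to control Ironvale.
Astrid's largest direct stake is 25% in Northlake, which does not meet the threshold, so Astrid controls no company.
Neither Astrid nor any entity Astrid controls holds any voting interest in Ironvale.
So before the transaction, Astrid does not control Ironvale.
After the purchase, Astrid holds 55% of Solent directly, and Maya's stake falls to 42%.
Astrid holds 55% of Solent, so Astrid controls Solent.
After the transaction, neither Astrid nor any entity Astrid controls holds a voting interest in Ironvale, so Astrid still does not control it.
No new person acquires control, so the clause is not triggered.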